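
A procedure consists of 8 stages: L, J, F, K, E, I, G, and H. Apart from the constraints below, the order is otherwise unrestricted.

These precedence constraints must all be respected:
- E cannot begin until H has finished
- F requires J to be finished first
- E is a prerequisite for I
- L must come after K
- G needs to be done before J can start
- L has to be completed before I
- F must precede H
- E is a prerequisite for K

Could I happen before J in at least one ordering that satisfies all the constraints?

The constraints give a chain J → F → H → E → I, which forces J before I.
So no valid ordering can have I before J.

No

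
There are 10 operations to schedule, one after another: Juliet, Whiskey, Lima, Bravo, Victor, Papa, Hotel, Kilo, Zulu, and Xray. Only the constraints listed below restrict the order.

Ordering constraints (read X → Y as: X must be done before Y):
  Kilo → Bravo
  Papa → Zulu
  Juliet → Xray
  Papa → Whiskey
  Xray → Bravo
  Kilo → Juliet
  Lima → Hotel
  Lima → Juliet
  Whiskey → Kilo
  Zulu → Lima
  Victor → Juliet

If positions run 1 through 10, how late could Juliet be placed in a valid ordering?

8

Following every chain forward from Juliet, the operations that must come later are Bravo, Xray — 2 of them.
With 2 mandatory successors out of 10 operations total, the latest slot for Juliet is 10−2 = 8, and it's reachable by doing all non-successors before Juliet.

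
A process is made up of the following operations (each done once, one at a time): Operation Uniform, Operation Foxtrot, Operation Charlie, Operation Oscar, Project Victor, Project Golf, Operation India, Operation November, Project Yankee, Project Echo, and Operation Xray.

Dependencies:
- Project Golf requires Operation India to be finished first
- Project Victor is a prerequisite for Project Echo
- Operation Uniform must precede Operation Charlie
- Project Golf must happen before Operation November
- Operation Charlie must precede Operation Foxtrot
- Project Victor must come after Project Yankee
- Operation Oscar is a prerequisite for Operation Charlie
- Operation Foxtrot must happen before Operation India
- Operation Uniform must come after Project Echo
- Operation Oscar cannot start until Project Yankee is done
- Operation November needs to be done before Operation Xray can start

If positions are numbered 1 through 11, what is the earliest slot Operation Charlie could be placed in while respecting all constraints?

Working backwards through the constraints from Operation Charlie, its full set of required predecessors is Operation Uniform, Operation Oscar, Project Victor, Project Yankee, Project Echo — 5 of them.
With 5 mandatory predecessors, the earliest Operation Charlie can sit is position 5+1 = 6, and placing just those 5 first achieves it.

6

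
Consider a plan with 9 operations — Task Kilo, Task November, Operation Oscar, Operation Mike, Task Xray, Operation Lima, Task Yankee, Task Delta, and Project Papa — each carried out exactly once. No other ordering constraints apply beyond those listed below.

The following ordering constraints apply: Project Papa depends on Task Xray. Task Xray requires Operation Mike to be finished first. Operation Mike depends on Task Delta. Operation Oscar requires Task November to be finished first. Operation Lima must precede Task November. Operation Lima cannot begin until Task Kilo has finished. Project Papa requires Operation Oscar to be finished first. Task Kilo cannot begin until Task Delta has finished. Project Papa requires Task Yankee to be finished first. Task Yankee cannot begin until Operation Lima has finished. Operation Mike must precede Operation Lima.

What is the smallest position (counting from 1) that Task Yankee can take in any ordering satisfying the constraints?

5

Working backwards through the constraints from Task Yankee, its full set of required predecessors is Task Kilo, Operation Mike, Operation Lima, Task Delta — 4 of them.
So at minimum 4 operations come before Task Yankee, putting Task Yankee no earlier than position 5. That position is achievable by scheduling exactly those predecessors first.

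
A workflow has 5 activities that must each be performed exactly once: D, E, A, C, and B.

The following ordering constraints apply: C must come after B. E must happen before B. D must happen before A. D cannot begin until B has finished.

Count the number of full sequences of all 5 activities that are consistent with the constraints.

E is the only activity with nothing required before it, so every ordering starts there.
Systematically extending each partial ordering one activity at a time and counting, there are 3 complete orderings.

3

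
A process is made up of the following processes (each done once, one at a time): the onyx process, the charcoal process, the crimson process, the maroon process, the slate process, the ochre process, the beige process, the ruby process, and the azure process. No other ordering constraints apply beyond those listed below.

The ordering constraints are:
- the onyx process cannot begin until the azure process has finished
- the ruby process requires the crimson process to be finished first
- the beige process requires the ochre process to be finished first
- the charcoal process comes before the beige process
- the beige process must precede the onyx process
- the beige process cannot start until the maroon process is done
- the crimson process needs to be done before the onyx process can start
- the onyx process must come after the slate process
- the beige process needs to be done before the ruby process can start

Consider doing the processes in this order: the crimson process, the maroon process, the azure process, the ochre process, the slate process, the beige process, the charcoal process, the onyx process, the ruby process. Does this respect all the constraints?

The sequence places the beige process ahead of the charcoal process.
Since the charcoal process is required before the beige process, the ordering is invalid.

No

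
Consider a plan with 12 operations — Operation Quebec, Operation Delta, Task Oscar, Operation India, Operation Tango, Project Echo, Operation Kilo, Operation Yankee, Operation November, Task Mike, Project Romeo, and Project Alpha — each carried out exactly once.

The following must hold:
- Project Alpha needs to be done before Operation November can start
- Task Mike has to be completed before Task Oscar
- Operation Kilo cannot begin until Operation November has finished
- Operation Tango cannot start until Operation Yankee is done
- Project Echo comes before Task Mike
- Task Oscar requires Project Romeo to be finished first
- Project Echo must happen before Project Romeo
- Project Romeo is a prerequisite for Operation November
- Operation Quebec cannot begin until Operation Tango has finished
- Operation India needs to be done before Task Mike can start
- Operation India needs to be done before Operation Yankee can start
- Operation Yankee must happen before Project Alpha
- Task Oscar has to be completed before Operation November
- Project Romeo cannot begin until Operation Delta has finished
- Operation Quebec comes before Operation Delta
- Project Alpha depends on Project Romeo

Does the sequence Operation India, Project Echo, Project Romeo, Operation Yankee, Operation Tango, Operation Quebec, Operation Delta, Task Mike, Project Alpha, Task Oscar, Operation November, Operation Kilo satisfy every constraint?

No

The sequence places Project Romeo ahead of Operation Delta.
That contradicts the constraint that Operation Delta must precede Project Romeo.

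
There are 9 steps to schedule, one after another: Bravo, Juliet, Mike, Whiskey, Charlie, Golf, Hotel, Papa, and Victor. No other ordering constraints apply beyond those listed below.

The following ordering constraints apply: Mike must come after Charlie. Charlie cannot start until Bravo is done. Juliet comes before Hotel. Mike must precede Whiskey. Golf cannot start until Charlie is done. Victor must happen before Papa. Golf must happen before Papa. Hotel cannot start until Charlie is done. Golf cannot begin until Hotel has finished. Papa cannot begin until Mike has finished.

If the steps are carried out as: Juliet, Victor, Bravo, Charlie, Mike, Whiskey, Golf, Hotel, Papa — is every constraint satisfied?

In the proposed order, Golf appears before Hotel.
But one of the constraints requires Hotel before Golf, so this ordering violates it.

No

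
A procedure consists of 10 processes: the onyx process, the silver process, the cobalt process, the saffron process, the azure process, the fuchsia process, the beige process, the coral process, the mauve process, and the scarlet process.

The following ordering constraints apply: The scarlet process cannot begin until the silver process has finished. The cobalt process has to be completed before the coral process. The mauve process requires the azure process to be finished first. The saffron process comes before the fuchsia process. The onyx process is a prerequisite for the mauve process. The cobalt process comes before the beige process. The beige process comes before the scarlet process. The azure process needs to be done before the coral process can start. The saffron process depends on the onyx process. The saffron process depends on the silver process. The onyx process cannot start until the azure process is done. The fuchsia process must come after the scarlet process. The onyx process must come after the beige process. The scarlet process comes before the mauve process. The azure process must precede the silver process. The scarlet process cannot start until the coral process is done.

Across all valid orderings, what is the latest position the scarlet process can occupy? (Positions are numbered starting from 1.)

8

Every process that must follow the scarlet process has to come after it. Tracing all chains starting from the scarlet process, those processes are: the fuchsia process, the mauve process — 2 in total.
So at least 2 processes follow the scarlet process, putting the scarlet process no later than position 8. That position is achievable by scheduling everything else first.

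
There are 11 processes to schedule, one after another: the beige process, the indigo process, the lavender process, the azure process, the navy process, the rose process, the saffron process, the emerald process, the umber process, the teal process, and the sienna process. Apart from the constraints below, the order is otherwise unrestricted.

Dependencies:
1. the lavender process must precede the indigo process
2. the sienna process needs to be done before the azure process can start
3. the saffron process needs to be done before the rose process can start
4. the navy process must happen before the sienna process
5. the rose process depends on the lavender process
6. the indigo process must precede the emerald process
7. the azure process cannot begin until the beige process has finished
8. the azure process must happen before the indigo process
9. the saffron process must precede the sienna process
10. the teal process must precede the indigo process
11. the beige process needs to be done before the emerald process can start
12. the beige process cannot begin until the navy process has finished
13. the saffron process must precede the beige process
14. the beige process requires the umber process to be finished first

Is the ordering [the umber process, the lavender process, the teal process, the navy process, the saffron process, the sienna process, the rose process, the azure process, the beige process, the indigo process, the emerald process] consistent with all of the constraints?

No

The sequence places the azure process ahead of the beige process.
That contradicts the constraint that the beige process must precede the azure process.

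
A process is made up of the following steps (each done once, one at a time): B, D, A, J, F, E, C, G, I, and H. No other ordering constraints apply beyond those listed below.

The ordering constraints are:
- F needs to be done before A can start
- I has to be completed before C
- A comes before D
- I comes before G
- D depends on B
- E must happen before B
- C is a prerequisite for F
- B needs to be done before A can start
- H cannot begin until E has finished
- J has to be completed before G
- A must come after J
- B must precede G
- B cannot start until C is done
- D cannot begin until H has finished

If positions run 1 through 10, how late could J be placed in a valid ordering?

7

The steps that are forced after J, directly or by a chain of constraints, are D, A, G. That's 3 steps.
So at least 3 steps follow J, putting J no later than position 7. That position is achievable by scheduling everything else first.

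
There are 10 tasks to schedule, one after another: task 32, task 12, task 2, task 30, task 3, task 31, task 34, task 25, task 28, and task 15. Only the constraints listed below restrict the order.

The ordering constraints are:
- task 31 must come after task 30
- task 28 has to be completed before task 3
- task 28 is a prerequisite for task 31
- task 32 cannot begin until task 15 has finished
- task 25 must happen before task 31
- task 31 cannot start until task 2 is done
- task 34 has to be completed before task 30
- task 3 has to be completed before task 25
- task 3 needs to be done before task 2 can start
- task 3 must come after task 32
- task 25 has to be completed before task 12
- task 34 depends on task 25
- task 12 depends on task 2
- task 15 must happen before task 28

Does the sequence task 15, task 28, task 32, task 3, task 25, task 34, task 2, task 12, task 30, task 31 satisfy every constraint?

Yes

Checking each listed constraint against this order: for instance, task 28 is in position 2 and task 31 in position 10, so that constraint holds — and the remaining constraints check out the same way.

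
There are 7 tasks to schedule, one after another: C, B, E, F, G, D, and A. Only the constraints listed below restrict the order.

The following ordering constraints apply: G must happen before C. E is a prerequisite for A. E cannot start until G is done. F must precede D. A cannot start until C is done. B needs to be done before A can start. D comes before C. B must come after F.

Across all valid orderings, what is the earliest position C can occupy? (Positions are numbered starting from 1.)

Working backwards through the constraints from C, its full set of required predecessors is F, G, D — 3 of them.
With 3 mandatory predecessors, the earliest C can sit is position 3+1 = 4, and placing just those 3 first achieves it.

4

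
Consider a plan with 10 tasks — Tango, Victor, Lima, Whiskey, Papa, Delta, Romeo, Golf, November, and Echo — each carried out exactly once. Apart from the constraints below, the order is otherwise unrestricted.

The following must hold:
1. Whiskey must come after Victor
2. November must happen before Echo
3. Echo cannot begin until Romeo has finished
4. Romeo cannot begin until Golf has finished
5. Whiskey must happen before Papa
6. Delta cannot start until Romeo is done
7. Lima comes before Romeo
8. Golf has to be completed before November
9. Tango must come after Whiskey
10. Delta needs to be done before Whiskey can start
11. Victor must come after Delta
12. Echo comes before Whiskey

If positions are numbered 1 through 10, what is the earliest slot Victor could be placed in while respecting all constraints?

5

Working backwards through the constraints from Victor, its full set of required predecessors is Lima, Delta, Romeo, Golf — 4 of them.
With 4 mandatory predecessors, the earliest Victor can sit is position 4+1 = 5, and placing just those 4 first achieves it.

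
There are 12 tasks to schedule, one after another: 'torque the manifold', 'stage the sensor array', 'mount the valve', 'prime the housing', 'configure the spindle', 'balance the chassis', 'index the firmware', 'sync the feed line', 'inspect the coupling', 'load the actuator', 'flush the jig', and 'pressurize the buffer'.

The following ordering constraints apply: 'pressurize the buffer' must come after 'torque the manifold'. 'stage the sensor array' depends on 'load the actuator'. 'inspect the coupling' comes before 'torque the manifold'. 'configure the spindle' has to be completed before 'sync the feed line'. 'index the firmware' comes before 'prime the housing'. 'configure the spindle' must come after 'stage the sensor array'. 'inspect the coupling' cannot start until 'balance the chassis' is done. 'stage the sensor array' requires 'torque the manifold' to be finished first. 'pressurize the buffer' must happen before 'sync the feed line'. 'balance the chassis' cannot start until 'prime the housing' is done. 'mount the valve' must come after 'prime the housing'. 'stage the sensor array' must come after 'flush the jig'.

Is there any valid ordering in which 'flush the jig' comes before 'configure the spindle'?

The constraints force 'flush the jig' before 'configure the spindle', so yes — every valid ordering has 'flush the jig' earlier.

Yes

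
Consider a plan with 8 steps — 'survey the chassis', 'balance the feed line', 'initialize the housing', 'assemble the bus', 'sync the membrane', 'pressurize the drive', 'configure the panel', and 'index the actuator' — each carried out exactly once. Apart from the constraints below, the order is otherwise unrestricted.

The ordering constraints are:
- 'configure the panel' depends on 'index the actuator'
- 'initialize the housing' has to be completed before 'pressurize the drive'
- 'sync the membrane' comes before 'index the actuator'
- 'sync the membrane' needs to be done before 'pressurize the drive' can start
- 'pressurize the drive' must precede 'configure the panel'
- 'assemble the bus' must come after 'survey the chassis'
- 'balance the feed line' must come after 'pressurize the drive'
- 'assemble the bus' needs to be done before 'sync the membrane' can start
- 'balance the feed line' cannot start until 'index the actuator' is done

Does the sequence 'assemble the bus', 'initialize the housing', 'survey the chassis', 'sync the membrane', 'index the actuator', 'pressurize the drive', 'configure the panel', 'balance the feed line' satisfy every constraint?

No

In the proposed order, 'assemble the bus' appears before 'survey the chassis'.
But one of the constraints requires 'survey the chassis' before 'assemble the bus', so this ordering violates it.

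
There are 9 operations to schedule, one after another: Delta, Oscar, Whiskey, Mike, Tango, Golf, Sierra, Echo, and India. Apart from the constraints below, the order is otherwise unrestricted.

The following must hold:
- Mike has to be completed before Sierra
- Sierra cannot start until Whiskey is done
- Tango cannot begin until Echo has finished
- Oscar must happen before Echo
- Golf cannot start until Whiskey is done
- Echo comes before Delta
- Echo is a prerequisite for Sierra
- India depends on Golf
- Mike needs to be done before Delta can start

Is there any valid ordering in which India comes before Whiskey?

Following Whiskey → Golf → India, Whiskey must precede India in every valid ordering.
So no valid ordering can have India before Whiskey.

No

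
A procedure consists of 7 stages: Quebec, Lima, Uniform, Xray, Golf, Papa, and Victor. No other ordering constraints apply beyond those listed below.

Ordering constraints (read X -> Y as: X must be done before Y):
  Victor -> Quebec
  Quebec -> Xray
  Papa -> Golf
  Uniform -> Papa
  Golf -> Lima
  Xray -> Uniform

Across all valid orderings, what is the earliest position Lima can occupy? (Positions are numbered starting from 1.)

7

Every stage that must precede Lima has to come before it. Tracing all chains that end at Lima, those stages are: Quebec, Uniform, Xray, Golf, Papa, Victor — 6 in total.
With 6 mandatory predecessors, the earliest Lima can sit is position 6+1 = 7, and placing just those 6 first achieves it.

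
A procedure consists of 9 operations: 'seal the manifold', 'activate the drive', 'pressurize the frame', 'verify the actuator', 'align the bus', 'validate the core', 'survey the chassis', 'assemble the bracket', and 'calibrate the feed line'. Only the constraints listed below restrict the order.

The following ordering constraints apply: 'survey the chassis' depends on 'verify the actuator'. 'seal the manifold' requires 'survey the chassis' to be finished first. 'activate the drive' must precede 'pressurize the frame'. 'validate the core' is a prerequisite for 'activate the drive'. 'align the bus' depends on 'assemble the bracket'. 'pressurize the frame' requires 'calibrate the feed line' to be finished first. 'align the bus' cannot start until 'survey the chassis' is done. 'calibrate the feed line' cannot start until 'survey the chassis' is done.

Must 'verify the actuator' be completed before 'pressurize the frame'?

Chaining the stated constraints: 'verify the actuator' → 'survey the chassis' → 'calibrate the feed line' → 'pressurize the frame'.
That forces 'verify the actuator' before 'pressurize the frame' in every valid schedule.

Yes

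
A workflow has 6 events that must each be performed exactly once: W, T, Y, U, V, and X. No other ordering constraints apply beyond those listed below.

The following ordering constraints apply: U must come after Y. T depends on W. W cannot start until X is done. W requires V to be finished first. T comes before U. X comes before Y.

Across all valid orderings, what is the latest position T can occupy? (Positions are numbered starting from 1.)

Following the constraints forward from T, its only required successor is U.
With 1 mandatory successor out of 6 events total, the latest slot for T is 6−1 = 5, and it's reachable by doing all non-successors before T.

5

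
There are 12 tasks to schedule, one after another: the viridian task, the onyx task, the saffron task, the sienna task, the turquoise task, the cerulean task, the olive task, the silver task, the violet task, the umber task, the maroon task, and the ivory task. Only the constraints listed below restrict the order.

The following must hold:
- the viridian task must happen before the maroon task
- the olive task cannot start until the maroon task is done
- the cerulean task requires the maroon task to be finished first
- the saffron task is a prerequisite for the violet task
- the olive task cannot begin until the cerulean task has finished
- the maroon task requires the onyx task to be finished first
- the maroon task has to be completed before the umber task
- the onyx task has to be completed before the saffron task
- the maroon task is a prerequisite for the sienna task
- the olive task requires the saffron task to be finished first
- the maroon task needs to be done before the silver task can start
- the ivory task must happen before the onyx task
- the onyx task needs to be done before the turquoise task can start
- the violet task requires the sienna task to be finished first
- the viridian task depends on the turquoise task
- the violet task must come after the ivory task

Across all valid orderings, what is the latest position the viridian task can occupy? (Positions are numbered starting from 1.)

Following every chain forward from the viridian task, the tasks that must come later are the sienna task, the cerulean task, the olive task, the silver task, the violet task, the umber task, the maroon task — 7 of them.
So at least 7 tasks follow the viridian task, putting the viridian task no later than position 5. That position is achievable by scheduling everything else first.

5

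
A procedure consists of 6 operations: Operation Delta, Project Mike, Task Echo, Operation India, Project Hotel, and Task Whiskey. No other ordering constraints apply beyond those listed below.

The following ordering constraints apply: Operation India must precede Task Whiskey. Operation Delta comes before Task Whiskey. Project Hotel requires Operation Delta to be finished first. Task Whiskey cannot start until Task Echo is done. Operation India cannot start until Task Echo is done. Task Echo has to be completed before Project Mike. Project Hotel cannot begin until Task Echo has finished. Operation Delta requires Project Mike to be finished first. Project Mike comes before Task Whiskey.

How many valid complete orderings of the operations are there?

7

Only Task Echo has no prerequisites, so it must go first.
Enumerating by repeatedly choosing an available operation (one whose prerequisites are all placed) gives 7 distinct complete orderings.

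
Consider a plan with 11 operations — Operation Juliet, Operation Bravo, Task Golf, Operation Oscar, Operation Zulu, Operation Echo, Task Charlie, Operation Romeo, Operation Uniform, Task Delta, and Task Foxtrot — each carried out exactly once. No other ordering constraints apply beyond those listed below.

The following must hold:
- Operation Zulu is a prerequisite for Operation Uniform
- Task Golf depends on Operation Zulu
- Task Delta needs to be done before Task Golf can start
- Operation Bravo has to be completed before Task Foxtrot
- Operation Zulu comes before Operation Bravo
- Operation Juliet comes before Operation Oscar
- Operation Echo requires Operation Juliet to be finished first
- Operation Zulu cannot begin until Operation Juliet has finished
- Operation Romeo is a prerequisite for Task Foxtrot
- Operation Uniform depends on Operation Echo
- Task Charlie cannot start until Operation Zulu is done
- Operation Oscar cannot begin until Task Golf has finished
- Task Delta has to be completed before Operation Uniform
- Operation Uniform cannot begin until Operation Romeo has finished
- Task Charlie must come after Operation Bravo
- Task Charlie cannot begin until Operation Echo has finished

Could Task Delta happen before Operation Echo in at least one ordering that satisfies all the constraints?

Yes

The constraints leave Task Delta and Operation Echo unordered relative to each other; nothing requires Operation Echo earlier.
That means at least one valid schedule has Task Delta before Operation Echo.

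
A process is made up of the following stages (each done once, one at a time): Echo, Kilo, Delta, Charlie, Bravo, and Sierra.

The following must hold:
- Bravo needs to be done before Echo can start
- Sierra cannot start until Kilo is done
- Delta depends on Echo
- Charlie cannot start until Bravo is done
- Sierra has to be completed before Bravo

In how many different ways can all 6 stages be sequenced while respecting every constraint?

3

Kilo is the only stage with nothing required before it, so every ordering starts there.
Systematically extending each partial ordering one stage at a time and counting, there are 3 complete orderings.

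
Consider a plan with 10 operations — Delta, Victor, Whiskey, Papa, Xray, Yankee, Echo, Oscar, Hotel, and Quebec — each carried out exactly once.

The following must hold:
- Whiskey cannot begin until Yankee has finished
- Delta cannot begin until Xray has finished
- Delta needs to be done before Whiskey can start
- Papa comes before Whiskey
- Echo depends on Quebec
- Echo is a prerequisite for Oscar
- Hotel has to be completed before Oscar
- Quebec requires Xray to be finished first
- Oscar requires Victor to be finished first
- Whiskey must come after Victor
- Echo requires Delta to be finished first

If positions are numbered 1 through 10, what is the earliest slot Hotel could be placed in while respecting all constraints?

1

Hotel has no prerequisites at all, so it can go in position 1.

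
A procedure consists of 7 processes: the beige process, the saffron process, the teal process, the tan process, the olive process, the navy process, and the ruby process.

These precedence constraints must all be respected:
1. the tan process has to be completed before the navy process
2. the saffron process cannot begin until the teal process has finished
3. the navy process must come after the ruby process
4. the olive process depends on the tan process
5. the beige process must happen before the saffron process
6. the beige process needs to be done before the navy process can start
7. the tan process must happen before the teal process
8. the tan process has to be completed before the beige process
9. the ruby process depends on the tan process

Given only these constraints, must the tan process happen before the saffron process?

Tracing the constraints gives a chain: the tan process → the beige process → the saffron process.
That forces the tan process before the saffron process in every valid schedule.

Yes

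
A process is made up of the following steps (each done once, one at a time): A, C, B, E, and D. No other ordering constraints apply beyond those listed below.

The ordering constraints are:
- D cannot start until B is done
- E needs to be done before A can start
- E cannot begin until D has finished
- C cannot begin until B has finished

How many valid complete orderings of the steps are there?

4

Only B has no prerequisites, so it must go first.
Counting all ways to extend the partial order to a total order gives 4.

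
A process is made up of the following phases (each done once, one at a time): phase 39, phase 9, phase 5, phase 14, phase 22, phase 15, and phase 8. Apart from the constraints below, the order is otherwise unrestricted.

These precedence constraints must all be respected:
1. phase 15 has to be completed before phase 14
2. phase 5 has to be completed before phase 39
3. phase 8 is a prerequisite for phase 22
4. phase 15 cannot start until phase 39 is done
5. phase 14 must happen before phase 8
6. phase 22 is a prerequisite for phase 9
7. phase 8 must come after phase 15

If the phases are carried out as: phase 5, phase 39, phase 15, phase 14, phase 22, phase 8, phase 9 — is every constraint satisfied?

The sequence places phase 22 ahead of phase 8.
That contradicts the constraint that phase 8 must precede phase 22.

No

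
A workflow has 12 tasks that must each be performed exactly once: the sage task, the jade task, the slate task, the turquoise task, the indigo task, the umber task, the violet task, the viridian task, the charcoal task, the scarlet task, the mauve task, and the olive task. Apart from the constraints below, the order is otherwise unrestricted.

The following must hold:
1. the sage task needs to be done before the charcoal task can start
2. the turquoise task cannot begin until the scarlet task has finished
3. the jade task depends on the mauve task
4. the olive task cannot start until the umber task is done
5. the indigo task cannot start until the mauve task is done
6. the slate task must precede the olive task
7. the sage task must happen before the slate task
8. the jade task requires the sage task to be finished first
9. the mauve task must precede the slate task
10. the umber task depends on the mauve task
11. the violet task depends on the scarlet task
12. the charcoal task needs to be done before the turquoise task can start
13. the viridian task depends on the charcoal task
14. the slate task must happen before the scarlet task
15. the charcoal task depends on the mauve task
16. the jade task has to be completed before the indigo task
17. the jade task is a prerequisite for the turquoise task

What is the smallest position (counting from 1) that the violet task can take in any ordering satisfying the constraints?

5

The tasks that are forced before the violet task, directly or transitively, are the sage task, the slate task, the scarlet task, the mauve task. That's 4 tasks.
So at minimum 4 tasks come before the violet task, putting the violet task no earlier than position 5. That position is achievable by scheduling exactly those predecessors first.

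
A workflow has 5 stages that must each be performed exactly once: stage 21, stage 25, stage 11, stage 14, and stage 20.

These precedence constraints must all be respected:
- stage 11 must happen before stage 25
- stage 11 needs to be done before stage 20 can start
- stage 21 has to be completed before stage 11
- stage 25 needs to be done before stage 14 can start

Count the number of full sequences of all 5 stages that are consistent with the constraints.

3

Only stage 21 has no prerequisites, so it must go first.
Counting all ways to extend the partial order to a total order gives 3.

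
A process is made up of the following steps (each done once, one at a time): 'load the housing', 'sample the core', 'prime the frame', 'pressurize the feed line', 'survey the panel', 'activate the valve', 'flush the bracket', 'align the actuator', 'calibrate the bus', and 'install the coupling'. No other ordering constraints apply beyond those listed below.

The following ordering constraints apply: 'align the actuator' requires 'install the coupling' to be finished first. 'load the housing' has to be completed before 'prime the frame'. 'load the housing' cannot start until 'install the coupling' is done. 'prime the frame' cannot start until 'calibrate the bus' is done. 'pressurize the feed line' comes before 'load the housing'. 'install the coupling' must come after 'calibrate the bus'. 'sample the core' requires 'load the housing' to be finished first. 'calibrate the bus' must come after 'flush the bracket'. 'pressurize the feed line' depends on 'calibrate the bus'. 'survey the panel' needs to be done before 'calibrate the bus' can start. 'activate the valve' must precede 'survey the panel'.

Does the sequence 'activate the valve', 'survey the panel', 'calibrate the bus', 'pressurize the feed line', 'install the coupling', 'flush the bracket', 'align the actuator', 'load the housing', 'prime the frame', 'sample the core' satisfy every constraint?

No

In the proposed order, 'calibrate the bus' appears before 'flush the bracket'.
Since 'flush the bracket' is required before 'calibrate the bus', the ordering is invalid.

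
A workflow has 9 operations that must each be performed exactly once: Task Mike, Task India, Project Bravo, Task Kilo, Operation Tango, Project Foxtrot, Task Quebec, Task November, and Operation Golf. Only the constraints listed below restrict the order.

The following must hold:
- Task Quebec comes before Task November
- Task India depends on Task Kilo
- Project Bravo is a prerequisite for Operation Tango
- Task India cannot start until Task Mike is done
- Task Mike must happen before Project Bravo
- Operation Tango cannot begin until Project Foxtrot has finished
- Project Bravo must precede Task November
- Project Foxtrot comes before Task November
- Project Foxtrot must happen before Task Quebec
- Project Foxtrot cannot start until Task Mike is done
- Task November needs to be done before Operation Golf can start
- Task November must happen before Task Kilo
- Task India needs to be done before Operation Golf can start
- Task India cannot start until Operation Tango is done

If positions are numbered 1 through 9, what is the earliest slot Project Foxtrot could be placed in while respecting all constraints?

2

Working backwards through the constraints from Project Foxtrot, its only required predecessor is Task Mike.
So at minimum 1 operation comes before Project Foxtrot, putting Project Foxtrot no earlier than position 2. That position is achievable by scheduling exactly that predecessor first.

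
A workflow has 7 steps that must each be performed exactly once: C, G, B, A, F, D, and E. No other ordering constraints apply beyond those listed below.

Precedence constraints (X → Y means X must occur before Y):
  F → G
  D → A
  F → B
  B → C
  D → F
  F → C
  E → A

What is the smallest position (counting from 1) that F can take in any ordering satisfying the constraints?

The only step forced before F (directly or transitively) is D.
With 1 mandatory predecessor, the earliest F can sit is position 1+1 = 2, and placing just that one first achieves it.

2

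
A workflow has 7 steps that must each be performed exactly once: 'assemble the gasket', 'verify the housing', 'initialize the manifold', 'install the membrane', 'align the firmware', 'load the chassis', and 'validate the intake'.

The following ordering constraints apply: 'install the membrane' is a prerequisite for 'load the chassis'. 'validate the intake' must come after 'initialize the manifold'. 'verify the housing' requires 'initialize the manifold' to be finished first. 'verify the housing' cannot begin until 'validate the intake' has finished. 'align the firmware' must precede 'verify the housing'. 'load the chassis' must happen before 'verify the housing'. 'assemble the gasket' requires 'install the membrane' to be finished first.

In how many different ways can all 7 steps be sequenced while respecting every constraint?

150

3 steps have no prerequisites ('initialize the manifold', 'install the membrane', 'align the firmware'), so any of them could come first.
Counting all ways to extend the partial order to a total order gives 150.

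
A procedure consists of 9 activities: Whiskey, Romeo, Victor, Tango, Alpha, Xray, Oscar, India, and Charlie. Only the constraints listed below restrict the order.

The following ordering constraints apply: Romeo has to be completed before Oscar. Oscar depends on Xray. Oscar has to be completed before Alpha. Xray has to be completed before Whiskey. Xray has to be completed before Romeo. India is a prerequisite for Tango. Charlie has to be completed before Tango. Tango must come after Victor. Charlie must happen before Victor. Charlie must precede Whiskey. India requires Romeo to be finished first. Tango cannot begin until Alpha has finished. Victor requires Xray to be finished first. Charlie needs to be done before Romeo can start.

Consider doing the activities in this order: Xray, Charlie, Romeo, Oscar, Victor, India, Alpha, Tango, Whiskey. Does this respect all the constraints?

Going through the constraints one by one, each required predecessor appears earlier in the sequence than its dependent — e.g. Xray (position 1) is before Whiskey (position 9), as required.

Yes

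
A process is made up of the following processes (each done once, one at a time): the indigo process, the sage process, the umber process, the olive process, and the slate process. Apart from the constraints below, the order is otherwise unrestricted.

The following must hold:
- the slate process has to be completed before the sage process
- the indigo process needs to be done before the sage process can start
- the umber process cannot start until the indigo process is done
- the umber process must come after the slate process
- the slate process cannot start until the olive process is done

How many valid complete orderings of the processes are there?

The processes with no prerequisites are the indigo process, the olive process; any of them can be placed first.
Systematically extending each partial ordering one process at a time and counting, there are 6 complete orderings.

6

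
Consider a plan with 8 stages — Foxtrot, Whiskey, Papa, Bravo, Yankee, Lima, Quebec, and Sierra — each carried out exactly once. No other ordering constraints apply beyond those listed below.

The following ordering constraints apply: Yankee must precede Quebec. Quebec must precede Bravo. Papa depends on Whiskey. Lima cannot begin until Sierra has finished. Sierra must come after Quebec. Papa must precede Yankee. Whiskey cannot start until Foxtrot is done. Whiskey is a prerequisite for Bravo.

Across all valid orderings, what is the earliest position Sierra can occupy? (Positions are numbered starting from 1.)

6

Every stage that must precede Sierra has to come before it. Tracing all chains that end at Sierra, those stages are: Foxtrot, Whiskey, Papa, Yankee, Quebec — 5 in total.
So at minimum 5 stages come before Sierra, putting Sierra no earlier than position 6. That position is achievable by scheduling exactly those predecessors first.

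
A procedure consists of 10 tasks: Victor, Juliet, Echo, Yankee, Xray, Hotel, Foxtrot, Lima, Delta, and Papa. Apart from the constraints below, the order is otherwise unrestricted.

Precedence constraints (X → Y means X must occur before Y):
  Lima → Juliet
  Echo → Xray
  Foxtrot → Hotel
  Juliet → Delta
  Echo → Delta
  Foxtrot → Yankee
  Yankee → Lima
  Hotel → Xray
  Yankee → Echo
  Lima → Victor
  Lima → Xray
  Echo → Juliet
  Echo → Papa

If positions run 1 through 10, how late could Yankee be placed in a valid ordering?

3

The tasks that are forced after Yankee, directly or by a chain of constraints, are Victor, Juliet, Echo, Xray, Lima, Delta, Papa. That's 7 tasks.
So at least 7 tasks follow Yankee, putting Yankee no later than position 3. That position is achievable by scheduling everything else first.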